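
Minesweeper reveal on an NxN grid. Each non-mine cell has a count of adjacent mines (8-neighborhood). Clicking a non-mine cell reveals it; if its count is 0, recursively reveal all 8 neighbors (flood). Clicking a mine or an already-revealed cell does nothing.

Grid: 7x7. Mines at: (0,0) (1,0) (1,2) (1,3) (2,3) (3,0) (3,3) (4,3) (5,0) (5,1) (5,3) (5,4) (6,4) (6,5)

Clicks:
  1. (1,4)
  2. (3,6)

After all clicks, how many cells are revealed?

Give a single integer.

Answer: 17

Derivation:
Click 1 (1,4) count=2: revealed 1 new [(1,4)] -> total=1
Click 2 (3,6) count=0: revealed 16 new [(0,4) (0,5) (0,6) (1,5) (1,6) (2,4) (2,5) (2,6) (3,4) (3,5) (3,6) (4,4) (4,5) (4,6) (5,5) (5,6)] -> total=17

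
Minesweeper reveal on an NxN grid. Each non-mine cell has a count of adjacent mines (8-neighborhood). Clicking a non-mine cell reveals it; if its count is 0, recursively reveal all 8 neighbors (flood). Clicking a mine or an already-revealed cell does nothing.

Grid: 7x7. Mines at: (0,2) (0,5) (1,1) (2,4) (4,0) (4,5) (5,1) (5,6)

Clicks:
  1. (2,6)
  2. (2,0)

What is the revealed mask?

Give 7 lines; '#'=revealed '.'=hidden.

Answer: .......
.....##
#....##
.....##
.......
.......
.......

Derivation:
Click 1 (2,6) count=0: revealed 6 new [(1,5) (1,6) (2,5) (2,6) (3,5) (3,6)] -> total=6
Click 2 (2,0) count=1: revealed 1 new [(2,0)] -> total=7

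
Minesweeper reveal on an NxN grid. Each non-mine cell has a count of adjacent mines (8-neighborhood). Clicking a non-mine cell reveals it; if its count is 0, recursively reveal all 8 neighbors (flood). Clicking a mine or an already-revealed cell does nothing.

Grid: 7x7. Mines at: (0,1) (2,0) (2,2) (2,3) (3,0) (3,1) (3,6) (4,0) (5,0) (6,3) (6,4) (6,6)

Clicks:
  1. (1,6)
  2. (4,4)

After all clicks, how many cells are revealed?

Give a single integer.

Answer: 25

Derivation:
Click 1 (1,6) count=0: revealed 13 new [(0,2) (0,3) (0,4) (0,5) (0,6) (1,2) (1,3) (1,4) (1,5) (1,6) (2,4) (2,5) (2,6)] -> total=13
Click 2 (4,4) count=0: revealed 12 new [(3,2) (3,3) (3,4) (3,5) (4,2) (4,3) (4,4) (4,5) (5,2) (5,3) (5,4) (5,5)] -> total=25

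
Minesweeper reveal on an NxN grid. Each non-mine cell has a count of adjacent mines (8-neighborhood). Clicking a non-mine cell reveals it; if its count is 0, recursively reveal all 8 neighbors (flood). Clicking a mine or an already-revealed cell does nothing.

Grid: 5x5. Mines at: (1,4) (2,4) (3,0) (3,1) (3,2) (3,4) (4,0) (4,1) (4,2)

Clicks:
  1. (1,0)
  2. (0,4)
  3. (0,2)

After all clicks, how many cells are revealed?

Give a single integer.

Answer: 13

Derivation:
Click 1 (1,0) count=0: revealed 12 new [(0,0) (0,1) (0,2) (0,3) (1,0) (1,1) (1,2) (1,3) (2,0) (2,1) (2,2) (2,3)] -> total=12
Click 2 (0,4) count=1: revealed 1 new [(0,4)] -> total=13
Click 3 (0,2) count=0: revealed 0 new [(none)] -> total=13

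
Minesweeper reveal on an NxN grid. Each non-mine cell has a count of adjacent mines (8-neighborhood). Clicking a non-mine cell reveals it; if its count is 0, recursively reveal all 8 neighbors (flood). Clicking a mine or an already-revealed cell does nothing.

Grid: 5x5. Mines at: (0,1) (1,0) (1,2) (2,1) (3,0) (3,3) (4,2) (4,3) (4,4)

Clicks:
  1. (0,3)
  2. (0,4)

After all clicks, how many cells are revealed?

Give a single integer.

Answer: 6

Derivation:
Click 1 (0,3) count=1: revealed 1 new [(0,3)] -> total=1
Click 2 (0,4) count=0: revealed 5 new [(0,4) (1,3) (1,4) (2,3) (2,4)] -> total=6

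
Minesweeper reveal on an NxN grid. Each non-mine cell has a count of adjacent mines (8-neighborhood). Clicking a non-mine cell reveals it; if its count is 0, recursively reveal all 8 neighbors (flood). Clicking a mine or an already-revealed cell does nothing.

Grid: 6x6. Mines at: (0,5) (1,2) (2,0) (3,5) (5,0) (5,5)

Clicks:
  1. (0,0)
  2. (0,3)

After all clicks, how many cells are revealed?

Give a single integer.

Click 1 (0,0) count=0: revealed 4 new [(0,0) (0,1) (1,0) (1,1)] -> total=4
Click 2 (0,3) count=1: revealed 1 new [(0,3)] -> total=5

Answer: 5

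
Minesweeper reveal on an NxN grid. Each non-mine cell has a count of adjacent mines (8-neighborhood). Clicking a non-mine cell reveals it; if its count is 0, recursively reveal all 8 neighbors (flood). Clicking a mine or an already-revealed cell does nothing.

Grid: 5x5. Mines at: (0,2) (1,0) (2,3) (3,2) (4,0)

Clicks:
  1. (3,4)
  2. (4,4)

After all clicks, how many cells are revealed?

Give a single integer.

Answer: 4

Derivation:
Click 1 (3,4) count=1: revealed 1 new [(3,4)] -> total=1
Click 2 (4,4) count=0: revealed 3 new [(3,3) (4,3) (4,4)] -> total=4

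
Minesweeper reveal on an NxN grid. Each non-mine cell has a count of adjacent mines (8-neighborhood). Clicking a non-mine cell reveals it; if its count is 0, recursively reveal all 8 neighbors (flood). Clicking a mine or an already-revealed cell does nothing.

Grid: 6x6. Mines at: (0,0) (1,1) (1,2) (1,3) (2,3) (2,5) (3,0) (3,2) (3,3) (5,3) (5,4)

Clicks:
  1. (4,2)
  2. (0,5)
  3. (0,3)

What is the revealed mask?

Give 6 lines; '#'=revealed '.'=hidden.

Click 1 (4,2) count=3: revealed 1 new [(4,2)] -> total=1
Click 2 (0,5) count=0: revealed 4 new [(0,4) (0,5) (1,4) (1,5)] -> total=5
Click 3 (0,3) count=2: revealed 1 new [(0,3)] -> total=6

Answer: ...###
....##
......
......
..#...
......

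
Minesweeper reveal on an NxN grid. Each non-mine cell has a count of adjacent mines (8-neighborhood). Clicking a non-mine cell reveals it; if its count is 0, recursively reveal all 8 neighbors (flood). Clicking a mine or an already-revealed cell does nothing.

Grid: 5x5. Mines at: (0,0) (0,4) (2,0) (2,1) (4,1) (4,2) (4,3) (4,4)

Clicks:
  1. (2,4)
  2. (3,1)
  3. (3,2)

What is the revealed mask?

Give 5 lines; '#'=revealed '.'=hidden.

Answer: .....
..###
..###
.####
.....

Derivation:
Click 1 (2,4) count=0: revealed 9 new [(1,2) (1,3) (1,4) (2,2) (2,3) (2,4) (3,2) (3,3) (3,4)] -> total=9
Click 2 (3,1) count=4: revealed 1 new [(3,1)] -> total=10
Click 3 (3,2) count=4: revealed 0 new [(none)] -> total=10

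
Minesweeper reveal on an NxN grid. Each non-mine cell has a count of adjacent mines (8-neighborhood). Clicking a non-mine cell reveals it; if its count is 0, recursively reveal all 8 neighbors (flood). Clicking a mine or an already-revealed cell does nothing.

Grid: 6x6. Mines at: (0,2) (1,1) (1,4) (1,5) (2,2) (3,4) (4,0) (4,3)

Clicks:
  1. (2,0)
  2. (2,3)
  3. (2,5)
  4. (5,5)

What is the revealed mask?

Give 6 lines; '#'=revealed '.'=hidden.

Click 1 (2,0) count=1: revealed 1 new [(2,0)] -> total=1
Click 2 (2,3) count=3: revealed 1 new [(2,3)] -> total=2
Click 3 (2,5) count=3: revealed 1 new [(2,5)] -> total=3
Click 4 (5,5) count=0: revealed 4 new [(4,4) (4,5) (5,4) (5,5)] -> total=7

Answer: ......
......
#..#.#
......
....##
....##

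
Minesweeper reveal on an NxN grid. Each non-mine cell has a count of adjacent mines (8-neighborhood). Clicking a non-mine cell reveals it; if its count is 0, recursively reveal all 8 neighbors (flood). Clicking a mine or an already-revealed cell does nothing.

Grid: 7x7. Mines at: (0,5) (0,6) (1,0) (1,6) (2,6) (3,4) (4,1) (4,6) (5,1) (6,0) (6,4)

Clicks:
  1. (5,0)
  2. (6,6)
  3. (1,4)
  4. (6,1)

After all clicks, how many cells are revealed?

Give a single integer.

Click 1 (5,0) count=3: revealed 1 new [(5,0)] -> total=1
Click 2 (6,6) count=0: revealed 4 new [(5,5) (5,6) (6,5) (6,6)] -> total=5
Click 3 (1,4) count=1: revealed 1 new [(1,4)] -> total=6
Click 4 (6,1) count=2: revealed 1 new [(6,1)] -> total=7

Answer: 7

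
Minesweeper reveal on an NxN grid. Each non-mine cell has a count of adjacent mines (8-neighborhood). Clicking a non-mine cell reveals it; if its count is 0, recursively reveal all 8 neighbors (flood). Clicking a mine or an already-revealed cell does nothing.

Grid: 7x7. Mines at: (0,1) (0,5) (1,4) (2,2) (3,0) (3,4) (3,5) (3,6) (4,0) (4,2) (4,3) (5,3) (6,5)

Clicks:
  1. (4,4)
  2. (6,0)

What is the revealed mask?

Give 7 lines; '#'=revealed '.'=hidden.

Click 1 (4,4) count=4: revealed 1 new [(4,4)] -> total=1
Click 2 (6,0) count=0: revealed 6 new [(5,0) (5,1) (5,2) (6,0) (6,1) (6,2)] -> total=7

Answer: .......
.......
.......
.......
....#..
###....
###....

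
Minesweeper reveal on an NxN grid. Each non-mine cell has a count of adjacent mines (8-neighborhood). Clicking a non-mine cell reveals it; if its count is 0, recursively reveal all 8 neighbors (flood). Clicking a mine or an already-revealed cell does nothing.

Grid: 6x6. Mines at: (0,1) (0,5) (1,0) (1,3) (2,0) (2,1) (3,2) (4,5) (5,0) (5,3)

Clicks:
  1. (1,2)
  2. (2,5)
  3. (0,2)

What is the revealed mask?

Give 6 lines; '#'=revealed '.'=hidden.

Click 1 (1,2) count=3: revealed 1 new [(1,2)] -> total=1
Click 2 (2,5) count=0: revealed 6 new [(1,4) (1,5) (2,4) (2,5) (3,4) (3,5)] -> total=7
Click 3 (0,2) count=2: revealed 1 new [(0,2)] -> total=8

Answer: ..#...
..#.##
....##
....##
......
......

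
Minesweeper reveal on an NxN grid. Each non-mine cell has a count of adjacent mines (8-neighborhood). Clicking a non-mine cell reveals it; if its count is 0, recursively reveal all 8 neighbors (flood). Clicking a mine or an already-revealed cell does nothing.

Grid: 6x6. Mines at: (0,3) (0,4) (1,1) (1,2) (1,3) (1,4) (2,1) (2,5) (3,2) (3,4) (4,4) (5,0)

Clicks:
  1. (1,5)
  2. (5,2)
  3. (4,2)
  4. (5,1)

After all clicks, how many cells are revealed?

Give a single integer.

Click 1 (1,5) count=3: revealed 1 new [(1,5)] -> total=1
Click 2 (5,2) count=0: revealed 6 new [(4,1) (4,2) (4,3) (5,1) (5,2) (5,3)] -> total=7
Click 3 (4,2) count=1: revealed 0 new [(none)] -> total=7
Click 4 (5,1) count=1: revealed 0 new [(none)] -> total=7

Answer: 7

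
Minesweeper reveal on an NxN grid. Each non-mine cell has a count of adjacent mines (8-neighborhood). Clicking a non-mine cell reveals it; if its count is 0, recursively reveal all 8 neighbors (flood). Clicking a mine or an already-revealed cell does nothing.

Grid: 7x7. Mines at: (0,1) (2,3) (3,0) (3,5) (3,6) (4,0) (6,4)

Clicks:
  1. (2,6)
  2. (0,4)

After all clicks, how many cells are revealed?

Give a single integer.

Click 1 (2,6) count=2: revealed 1 new [(2,6)] -> total=1
Click 2 (0,4) count=0: revealed 12 new [(0,2) (0,3) (0,4) (0,5) (0,6) (1,2) (1,3) (1,4) (1,5) (1,6) (2,4) (2,5)] -> total=13

Answer: 13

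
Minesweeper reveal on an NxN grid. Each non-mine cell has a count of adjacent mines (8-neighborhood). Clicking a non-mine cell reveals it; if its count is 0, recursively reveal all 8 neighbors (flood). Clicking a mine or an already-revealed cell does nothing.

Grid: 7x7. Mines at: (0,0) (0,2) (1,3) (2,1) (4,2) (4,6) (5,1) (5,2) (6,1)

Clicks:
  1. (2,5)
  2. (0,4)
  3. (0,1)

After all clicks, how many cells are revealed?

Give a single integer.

Click 1 (2,5) count=0: revealed 25 new [(0,4) (0,5) (0,6) (1,4) (1,5) (1,6) (2,3) (2,4) (2,5) (2,6) (3,3) (3,4) (3,5) (3,6) (4,3) (4,4) (4,5) (5,3) (5,4) (5,5) (5,6) (6,3) (6,4) (6,5) (6,6)] -> total=25
Click 2 (0,4) count=1: revealed 0 new [(none)] -> total=25
Click 3 (0,1) count=2: revealed 1 new [(0,1)] -> total=26

Answer: 26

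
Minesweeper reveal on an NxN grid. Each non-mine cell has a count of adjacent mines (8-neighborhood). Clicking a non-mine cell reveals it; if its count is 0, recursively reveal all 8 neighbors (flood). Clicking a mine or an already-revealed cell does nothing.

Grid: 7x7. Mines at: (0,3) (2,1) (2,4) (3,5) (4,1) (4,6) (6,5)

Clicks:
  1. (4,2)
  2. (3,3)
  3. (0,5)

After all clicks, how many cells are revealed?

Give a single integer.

Click 1 (4,2) count=1: revealed 1 new [(4,2)] -> total=1
Click 2 (3,3) count=1: revealed 1 new [(3,3)] -> total=2
Click 3 (0,5) count=0: revealed 8 new [(0,4) (0,5) (0,6) (1,4) (1,5) (1,6) (2,5) (2,6)] -> total=10

Answer: 10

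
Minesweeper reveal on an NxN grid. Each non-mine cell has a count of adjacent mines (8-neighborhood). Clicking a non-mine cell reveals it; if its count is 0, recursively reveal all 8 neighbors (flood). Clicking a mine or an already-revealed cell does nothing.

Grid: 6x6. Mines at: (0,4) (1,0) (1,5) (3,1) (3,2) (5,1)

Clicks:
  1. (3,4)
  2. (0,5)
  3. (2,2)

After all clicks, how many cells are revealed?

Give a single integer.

Click 1 (3,4) count=0: revealed 14 new [(2,3) (2,4) (2,5) (3,3) (3,4) (3,5) (4,2) (4,3) (4,4) (4,5) (5,2) (5,3) (5,4) (5,5)] -> total=14
Click 2 (0,5) count=2: revealed 1 new [(0,5)] -> total=15
Click 3 (2,2) count=2: revealed 1 new [(2,2)] -> total=16

Answer: 16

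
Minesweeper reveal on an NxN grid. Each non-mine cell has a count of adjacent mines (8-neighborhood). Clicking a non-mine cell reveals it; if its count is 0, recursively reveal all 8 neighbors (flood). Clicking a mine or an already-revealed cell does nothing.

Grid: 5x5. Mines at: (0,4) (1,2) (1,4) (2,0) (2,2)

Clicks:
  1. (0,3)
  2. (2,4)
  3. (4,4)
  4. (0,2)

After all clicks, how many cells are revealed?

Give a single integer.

Click 1 (0,3) count=3: revealed 1 new [(0,3)] -> total=1
Click 2 (2,4) count=1: revealed 1 new [(2,4)] -> total=2
Click 3 (4,4) count=0: revealed 11 new [(2,3) (3,0) (3,1) (3,2) (3,3) (3,4) (4,0) (4,1) (4,2) (4,3) (4,4)] -> total=13
Click 4 (0,2) count=1: revealed 1 new [(0,2)] -> total=14

Answer: 14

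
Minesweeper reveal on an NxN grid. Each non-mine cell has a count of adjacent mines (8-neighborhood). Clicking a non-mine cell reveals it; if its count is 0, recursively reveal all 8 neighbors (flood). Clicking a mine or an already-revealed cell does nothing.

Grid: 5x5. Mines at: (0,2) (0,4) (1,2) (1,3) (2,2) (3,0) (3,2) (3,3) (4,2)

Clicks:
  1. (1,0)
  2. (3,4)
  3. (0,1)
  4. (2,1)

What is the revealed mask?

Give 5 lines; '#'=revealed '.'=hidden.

Click 1 (1,0) count=0: revealed 6 new [(0,0) (0,1) (1,0) (1,1) (2,0) (2,1)] -> total=6
Click 2 (3,4) count=1: revealed 1 new [(3,4)] -> total=7
Click 3 (0,1) count=2: revealed 0 new [(none)] -> total=7
Click 4 (2,1) count=4: revealed 0 new [(none)] -> total=7

Answer: ##...
##...
##...
....#
.....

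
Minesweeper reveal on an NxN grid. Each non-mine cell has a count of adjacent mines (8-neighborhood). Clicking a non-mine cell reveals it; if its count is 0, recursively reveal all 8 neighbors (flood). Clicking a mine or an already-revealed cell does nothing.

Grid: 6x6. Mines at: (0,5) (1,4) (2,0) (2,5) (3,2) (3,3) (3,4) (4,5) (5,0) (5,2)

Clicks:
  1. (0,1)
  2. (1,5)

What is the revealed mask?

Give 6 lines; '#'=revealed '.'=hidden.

Answer: ####..
####.#
.###..
......
......
......

Derivation:
Click 1 (0,1) count=0: revealed 11 new [(0,0) (0,1) (0,2) (0,3) (1,0) (1,1) (1,2) (1,3) (2,1) (2,2) (2,3)] -> total=11
Click 2 (1,5) count=3: revealed 1 new [(1,5)] -> total=12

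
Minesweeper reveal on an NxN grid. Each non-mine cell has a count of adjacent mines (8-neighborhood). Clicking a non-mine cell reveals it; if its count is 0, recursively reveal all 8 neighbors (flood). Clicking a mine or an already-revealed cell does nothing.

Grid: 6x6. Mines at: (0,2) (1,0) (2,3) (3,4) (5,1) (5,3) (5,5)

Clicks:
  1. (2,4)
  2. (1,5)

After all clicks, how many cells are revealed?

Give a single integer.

Click 1 (2,4) count=2: revealed 1 new [(2,4)] -> total=1
Click 2 (1,5) count=0: revealed 7 new [(0,3) (0,4) (0,5) (1,3) (1,4) (1,5) (2,5)] -> total=8

Answer: 8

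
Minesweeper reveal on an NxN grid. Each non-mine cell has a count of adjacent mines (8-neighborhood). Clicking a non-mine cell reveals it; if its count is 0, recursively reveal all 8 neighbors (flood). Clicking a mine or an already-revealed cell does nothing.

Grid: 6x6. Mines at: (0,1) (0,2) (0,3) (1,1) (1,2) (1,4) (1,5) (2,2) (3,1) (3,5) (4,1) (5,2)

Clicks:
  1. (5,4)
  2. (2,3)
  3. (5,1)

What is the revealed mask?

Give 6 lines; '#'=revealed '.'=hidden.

Answer: ......
......
...#..
......
...###
.#.###

Derivation:
Click 1 (5,4) count=0: revealed 6 new [(4,3) (4,4) (4,5) (5,3) (5,4) (5,5)] -> total=6
Click 2 (2,3) count=3: revealed 1 new [(2,3)] -> total=7
Click 3 (5,1) count=2: revealed 1 new [(5,1)] -> total=8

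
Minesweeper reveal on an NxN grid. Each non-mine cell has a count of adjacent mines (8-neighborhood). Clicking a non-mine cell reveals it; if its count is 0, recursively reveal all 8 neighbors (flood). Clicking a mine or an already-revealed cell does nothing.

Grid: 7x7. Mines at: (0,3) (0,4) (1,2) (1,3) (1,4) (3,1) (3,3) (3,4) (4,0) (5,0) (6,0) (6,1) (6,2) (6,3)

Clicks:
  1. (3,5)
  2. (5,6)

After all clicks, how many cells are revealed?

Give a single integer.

Click 1 (3,5) count=1: revealed 1 new [(3,5)] -> total=1
Click 2 (5,6) count=0: revealed 16 new [(0,5) (0,6) (1,5) (1,6) (2,5) (2,6) (3,6) (4,4) (4,5) (4,6) (5,4) (5,5) (5,6) (6,4) (6,5) (6,6)] -> total=17

Answer: 17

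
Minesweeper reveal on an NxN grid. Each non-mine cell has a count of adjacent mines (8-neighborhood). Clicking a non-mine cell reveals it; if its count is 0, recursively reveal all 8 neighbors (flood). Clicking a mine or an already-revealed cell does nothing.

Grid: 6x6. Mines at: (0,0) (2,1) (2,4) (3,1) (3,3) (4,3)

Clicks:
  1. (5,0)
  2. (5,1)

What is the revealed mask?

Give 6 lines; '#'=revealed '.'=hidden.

Click 1 (5,0) count=0: revealed 6 new [(4,0) (4,1) (4,2) (5,0) (5,1) (5,2)] -> total=6
Click 2 (5,1) count=0: revealed 0 new [(none)] -> total=6

Answer: ......
......
......
......
###...
###...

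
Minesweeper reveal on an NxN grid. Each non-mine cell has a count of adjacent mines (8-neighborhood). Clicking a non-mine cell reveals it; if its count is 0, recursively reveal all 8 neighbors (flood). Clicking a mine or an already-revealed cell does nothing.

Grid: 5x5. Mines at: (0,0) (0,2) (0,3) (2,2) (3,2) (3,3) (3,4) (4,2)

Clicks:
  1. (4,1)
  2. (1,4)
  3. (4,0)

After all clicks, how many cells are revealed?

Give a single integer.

Click 1 (4,1) count=2: revealed 1 new [(4,1)] -> total=1
Click 2 (1,4) count=1: revealed 1 new [(1,4)] -> total=2
Click 3 (4,0) count=0: revealed 7 new [(1,0) (1,1) (2,0) (2,1) (3,0) (3,1) (4,0)] -> total=9

Answer: 9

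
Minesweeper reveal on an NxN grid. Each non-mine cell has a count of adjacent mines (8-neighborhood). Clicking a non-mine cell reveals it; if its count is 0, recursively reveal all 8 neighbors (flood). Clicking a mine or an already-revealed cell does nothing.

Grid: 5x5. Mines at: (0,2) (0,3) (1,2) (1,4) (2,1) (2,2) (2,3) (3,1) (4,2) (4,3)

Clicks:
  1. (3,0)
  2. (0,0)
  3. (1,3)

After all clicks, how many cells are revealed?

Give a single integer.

Click 1 (3,0) count=2: revealed 1 new [(3,0)] -> total=1
Click 2 (0,0) count=0: revealed 4 new [(0,0) (0,1) (1,0) (1,1)] -> total=5
Click 3 (1,3) count=6: revealed 1 new [(1,3)] -> total=6

Answer: 6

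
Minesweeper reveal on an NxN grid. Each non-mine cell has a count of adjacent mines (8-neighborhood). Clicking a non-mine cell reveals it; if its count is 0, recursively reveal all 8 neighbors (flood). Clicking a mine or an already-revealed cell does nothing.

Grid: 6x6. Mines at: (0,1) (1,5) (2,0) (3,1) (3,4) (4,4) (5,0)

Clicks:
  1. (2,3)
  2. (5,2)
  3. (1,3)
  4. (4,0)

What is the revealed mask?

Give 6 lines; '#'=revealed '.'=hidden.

Click 1 (2,3) count=1: revealed 1 new [(2,3)] -> total=1
Click 2 (5,2) count=0: revealed 6 new [(4,1) (4,2) (4,3) (5,1) (5,2) (5,3)] -> total=7
Click 3 (1,3) count=0: revealed 8 new [(0,2) (0,3) (0,4) (1,2) (1,3) (1,4) (2,2) (2,4)] -> total=15
Click 4 (4,0) count=2: revealed 1 new [(4,0)] -> total=16

Answer: ..###.
..###.
..###.
......
####..
.###..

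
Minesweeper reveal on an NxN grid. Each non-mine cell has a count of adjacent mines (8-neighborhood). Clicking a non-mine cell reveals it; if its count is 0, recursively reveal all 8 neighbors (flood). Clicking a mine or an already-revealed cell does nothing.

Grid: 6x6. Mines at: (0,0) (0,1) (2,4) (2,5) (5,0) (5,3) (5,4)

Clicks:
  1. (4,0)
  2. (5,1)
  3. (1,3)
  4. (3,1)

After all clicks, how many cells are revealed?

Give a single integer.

Answer: 17

Derivation:
Click 1 (4,0) count=1: revealed 1 new [(4,0)] -> total=1
Click 2 (5,1) count=1: revealed 1 new [(5,1)] -> total=2
Click 3 (1,3) count=1: revealed 1 new [(1,3)] -> total=3
Click 4 (3,1) count=0: revealed 14 new [(1,0) (1,1) (1,2) (2,0) (2,1) (2,2) (2,3) (3,0) (3,1) (3,2) (3,3) (4,1) (4,2) (4,3)] -> total=17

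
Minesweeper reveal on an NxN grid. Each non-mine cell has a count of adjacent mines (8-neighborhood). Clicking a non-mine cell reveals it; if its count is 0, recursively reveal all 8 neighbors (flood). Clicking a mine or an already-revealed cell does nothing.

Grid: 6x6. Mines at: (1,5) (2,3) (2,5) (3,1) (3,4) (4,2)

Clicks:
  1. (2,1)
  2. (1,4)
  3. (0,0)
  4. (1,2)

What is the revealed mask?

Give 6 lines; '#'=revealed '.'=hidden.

Click 1 (2,1) count=1: revealed 1 new [(2,1)] -> total=1
Click 2 (1,4) count=3: revealed 1 new [(1,4)] -> total=2
Click 3 (0,0) count=0: revealed 11 new [(0,0) (0,1) (0,2) (0,3) (0,4) (1,0) (1,1) (1,2) (1,3) (2,0) (2,2)] -> total=13
Click 4 (1,2) count=1: revealed 0 new [(none)] -> total=13

Answer: #####.
#####.
###...
......
......
......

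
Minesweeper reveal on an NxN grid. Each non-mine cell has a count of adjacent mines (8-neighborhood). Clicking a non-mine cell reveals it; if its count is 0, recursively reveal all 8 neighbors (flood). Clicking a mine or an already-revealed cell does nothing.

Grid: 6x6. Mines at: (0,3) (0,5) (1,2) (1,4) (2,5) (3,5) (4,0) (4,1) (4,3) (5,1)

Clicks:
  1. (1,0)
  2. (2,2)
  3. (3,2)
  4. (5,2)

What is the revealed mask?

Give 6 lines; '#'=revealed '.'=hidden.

Click 1 (1,0) count=0: revealed 8 new [(0,0) (0,1) (1,0) (1,1) (2,0) (2,1) (3,0) (3,1)] -> total=8
Click 2 (2,2) count=1: revealed 1 new [(2,2)] -> total=9
Click 3 (3,2) count=2: revealed 1 new [(3,2)] -> total=10
Click 4 (5,2) count=3: revealed 1 new [(5,2)] -> total=11

Answer: ##....
##....
###...
###...
......
..#...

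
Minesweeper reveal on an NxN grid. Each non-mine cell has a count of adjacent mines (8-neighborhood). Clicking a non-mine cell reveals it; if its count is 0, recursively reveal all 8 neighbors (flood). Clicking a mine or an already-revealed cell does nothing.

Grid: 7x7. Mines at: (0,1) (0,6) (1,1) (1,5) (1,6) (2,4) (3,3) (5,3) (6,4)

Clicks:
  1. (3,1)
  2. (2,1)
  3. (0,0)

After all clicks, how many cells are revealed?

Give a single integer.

Click 1 (3,1) count=0: revealed 15 new [(2,0) (2,1) (2,2) (3,0) (3,1) (3,2) (4,0) (4,1) (4,2) (5,0) (5,1) (5,2) (6,0) (6,1) (6,2)] -> total=15
Click 2 (2,1) count=1: revealed 0 new [(none)] -> total=15
Click 3 (0,0) count=2: revealed 1 new [(0,0)] -> total=16

Answer: 16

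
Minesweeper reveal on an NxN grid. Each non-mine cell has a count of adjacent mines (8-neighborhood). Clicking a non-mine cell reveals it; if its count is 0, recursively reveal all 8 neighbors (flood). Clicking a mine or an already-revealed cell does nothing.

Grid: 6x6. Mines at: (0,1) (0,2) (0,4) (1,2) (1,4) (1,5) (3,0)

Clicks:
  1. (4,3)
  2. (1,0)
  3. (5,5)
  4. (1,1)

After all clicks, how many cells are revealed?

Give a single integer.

Click 1 (4,3) count=0: revealed 22 new [(2,1) (2,2) (2,3) (2,4) (2,5) (3,1) (3,2) (3,3) (3,4) (3,5) (4,0) (4,1) (4,2) (4,3) (4,4) (4,5) (5,0) (5,1) (5,2) (5,3) (5,4) (5,5)] -> total=22
Click 2 (1,0) count=1: revealed 1 new [(1,0)] -> total=23
Click 3 (5,5) count=0: revealed 0 new [(none)] -> total=23
Click 4 (1,1) count=3: revealed 1 new [(1,1)] -> total=24

Answer: 24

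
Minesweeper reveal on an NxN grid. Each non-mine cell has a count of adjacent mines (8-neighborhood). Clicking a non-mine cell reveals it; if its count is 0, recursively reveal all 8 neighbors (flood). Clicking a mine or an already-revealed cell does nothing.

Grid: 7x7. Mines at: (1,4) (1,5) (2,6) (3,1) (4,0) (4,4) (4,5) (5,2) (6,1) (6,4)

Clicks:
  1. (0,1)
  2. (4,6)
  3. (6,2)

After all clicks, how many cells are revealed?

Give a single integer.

Answer: 14

Derivation:
Click 1 (0,1) count=0: revealed 12 new [(0,0) (0,1) (0,2) (0,3) (1,0) (1,1) (1,2) (1,3) (2,0) (2,1) (2,2) (2,3)] -> total=12
Click 2 (4,6) count=1: revealed 1 new [(4,6)] -> total=13
Click 3 (6,2) count=2: revealed 1 new [(6,2)] -> total=14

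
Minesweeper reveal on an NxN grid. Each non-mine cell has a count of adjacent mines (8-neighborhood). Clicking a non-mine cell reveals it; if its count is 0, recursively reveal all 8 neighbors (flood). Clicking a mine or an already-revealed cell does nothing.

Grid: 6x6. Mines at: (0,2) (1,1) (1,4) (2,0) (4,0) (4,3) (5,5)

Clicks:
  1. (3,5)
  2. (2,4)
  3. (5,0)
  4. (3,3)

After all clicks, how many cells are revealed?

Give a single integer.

Click 1 (3,5) count=0: revealed 6 new [(2,4) (2,5) (3,4) (3,5) (4,4) (4,5)] -> total=6
Click 2 (2,4) count=1: revealed 0 new [(none)] -> total=6
Click 3 (5,0) count=1: revealed 1 new [(5,0)] -> total=7
Click 4 (3,3) count=1: revealed 1 new [(3,3)] -> total=8

Answer: 8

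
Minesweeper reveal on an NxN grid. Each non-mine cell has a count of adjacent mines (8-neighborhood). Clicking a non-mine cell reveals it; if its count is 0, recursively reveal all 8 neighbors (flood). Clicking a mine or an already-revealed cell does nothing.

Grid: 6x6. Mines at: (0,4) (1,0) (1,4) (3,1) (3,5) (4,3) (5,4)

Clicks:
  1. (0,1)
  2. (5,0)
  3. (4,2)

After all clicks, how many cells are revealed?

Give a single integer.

Click 1 (0,1) count=1: revealed 1 new [(0,1)] -> total=1
Click 2 (5,0) count=0: revealed 6 new [(4,0) (4,1) (4,2) (5,0) (5,1) (5,2)] -> total=7
Click 3 (4,2) count=2: revealed 0 new [(none)] -> total=7

Answer: 7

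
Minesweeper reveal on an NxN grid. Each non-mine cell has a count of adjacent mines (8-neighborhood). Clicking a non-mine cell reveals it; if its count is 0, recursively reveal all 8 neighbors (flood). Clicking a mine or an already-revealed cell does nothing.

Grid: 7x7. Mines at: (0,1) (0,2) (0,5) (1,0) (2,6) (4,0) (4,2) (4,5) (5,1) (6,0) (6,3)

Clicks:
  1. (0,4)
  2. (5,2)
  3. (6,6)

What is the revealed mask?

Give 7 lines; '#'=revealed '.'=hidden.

Answer: ....#..
.......
.......
.......
.......
..#.###
....###

Derivation:
Click 1 (0,4) count=1: revealed 1 new [(0,4)] -> total=1
Click 2 (5,2) count=3: revealed 1 new [(5,2)] -> total=2
Click 3 (6,6) count=0: revealed 6 new [(5,4) (5,5) (5,6) (6,4) (6,5) (6,6)] -> total=8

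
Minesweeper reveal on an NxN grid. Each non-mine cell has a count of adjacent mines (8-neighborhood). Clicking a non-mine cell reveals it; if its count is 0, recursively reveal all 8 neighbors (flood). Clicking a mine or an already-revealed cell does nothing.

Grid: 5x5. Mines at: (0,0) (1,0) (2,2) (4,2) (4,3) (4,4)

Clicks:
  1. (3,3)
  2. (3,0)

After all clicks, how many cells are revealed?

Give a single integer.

Answer: 7

Derivation:
Click 1 (3,3) count=4: revealed 1 new [(3,3)] -> total=1
Click 2 (3,0) count=0: revealed 6 new [(2,0) (2,1) (3,0) (3,1) (4,0) (4,1)] -> total=7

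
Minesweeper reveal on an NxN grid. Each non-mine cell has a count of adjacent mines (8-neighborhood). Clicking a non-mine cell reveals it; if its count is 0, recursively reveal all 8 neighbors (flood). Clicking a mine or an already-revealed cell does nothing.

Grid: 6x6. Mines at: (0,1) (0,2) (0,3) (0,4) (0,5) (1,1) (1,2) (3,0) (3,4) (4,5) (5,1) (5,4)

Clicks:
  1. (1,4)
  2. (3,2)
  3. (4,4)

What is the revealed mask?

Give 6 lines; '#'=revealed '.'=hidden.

Answer: ......
....#.
.###..
.###..
.####.
......

Derivation:
Click 1 (1,4) count=3: revealed 1 new [(1,4)] -> total=1
Click 2 (3,2) count=0: revealed 9 new [(2,1) (2,2) (2,3) (3,1) (3,2) (3,3) (4,1) (4,2) (4,3)] -> total=10
Click 3 (4,4) count=3: revealed 1 new [(4,4)] -> total=11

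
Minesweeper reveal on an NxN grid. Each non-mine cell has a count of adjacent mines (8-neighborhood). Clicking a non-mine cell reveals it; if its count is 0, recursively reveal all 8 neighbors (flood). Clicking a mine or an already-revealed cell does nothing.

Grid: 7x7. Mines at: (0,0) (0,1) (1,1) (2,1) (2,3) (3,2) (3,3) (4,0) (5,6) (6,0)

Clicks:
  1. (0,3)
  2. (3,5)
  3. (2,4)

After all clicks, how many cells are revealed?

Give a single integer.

Click 1 (0,3) count=0: revealed 19 new [(0,2) (0,3) (0,4) (0,5) (0,6) (1,2) (1,3) (1,4) (1,5) (1,6) (2,4) (2,5) (2,6) (3,4) (3,5) (3,6) (4,4) (4,5) (4,6)] -> total=19
Click 2 (3,5) count=0: revealed 0 new [(none)] -> total=19
Click 3 (2,4) count=2: revealed 0 new [(none)] -> total=19

Answer: 19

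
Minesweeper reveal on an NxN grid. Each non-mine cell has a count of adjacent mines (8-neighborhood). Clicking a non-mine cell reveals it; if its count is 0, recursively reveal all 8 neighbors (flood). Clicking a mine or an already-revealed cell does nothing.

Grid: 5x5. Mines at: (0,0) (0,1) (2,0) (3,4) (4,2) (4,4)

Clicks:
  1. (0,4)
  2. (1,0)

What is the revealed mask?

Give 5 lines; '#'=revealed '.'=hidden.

Click 1 (0,4) count=0: revealed 14 new [(0,2) (0,3) (0,4) (1,1) (1,2) (1,3) (1,4) (2,1) (2,2) (2,3) (2,4) (3,1) (3,2) (3,3)] -> total=14
Click 2 (1,0) count=3: revealed 1 new [(1,0)] -> total=15

Answer: ..###
#####
.####
.###.
.....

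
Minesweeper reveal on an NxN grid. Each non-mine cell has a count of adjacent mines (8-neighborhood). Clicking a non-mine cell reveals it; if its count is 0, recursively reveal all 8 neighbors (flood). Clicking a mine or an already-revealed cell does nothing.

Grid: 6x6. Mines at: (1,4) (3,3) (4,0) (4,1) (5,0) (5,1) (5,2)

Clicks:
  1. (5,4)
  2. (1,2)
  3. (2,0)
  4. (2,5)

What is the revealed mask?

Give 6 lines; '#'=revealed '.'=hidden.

Click 1 (5,4) count=0: revealed 10 new [(2,4) (2,5) (3,4) (3,5) (4,3) (4,4) (4,5) (5,3) (5,4) (5,5)] -> total=10
Click 2 (1,2) count=0: revealed 15 new [(0,0) (0,1) (0,2) (0,3) (1,0) (1,1) (1,2) (1,3) (2,0) (2,1) (2,2) (2,3) (3,0) (3,1) (3,2)] -> total=25
Click 3 (2,0) count=0: revealed 0 new [(none)] -> total=25
Click 4 (2,5) count=1: revealed 0 new [(none)] -> total=25

Answer: ####..
####..
######
###.##
...###
...###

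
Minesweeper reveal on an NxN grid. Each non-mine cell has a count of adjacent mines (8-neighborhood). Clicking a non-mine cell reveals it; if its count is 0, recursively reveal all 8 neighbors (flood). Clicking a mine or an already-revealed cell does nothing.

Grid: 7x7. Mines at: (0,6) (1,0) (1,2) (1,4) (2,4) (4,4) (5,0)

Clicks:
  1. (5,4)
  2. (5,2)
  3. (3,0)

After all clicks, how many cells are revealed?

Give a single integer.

Click 1 (5,4) count=1: revealed 1 new [(5,4)] -> total=1
Click 2 (5,2) count=0: revealed 31 new [(1,5) (1,6) (2,0) (2,1) (2,2) (2,3) (2,5) (2,6) (3,0) (3,1) (3,2) (3,3) (3,5) (3,6) (4,0) (4,1) (4,2) (4,3) (4,5) (4,6) (5,1) (5,2) (5,3) (5,5) (5,6) (6,1) (6,2) (6,3) (6,4) (6,5) (6,6)] -> total=32
Click 3 (3,0) count=0: revealed 0 new [(none)] -> total=32

Answer: 32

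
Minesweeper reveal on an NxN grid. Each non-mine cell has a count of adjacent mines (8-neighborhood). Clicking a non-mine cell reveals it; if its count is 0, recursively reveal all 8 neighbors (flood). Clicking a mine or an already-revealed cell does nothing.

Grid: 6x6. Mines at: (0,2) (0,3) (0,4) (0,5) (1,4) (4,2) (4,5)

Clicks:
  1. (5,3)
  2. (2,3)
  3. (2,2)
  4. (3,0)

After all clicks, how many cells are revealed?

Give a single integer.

Click 1 (5,3) count=1: revealed 1 new [(5,3)] -> total=1
Click 2 (2,3) count=1: revealed 1 new [(2,3)] -> total=2
Click 3 (2,2) count=0: revealed 17 new [(0,0) (0,1) (1,0) (1,1) (1,2) (1,3) (2,0) (2,1) (2,2) (3,0) (3,1) (3,2) (3,3) (4,0) (4,1) (5,0) (5,1)] -> total=19
Click 4 (3,0) count=0: revealed 0 new [(none)] -> total=19

Answer: 19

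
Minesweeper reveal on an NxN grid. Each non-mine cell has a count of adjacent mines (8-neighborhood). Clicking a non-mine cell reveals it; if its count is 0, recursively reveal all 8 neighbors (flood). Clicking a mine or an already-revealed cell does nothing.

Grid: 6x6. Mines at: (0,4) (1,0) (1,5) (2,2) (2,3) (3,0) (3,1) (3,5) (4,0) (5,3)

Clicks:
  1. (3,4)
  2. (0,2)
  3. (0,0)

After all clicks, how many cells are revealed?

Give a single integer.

Click 1 (3,4) count=2: revealed 1 new [(3,4)] -> total=1
Click 2 (0,2) count=0: revealed 6 new [(0,1) (0,2) (0,3) (1,1) (1,2) (1,3)] -> total=7
Click 3 (0,0) count=1: revealed 1 new [(0,0)] -> total=8

Answer: 8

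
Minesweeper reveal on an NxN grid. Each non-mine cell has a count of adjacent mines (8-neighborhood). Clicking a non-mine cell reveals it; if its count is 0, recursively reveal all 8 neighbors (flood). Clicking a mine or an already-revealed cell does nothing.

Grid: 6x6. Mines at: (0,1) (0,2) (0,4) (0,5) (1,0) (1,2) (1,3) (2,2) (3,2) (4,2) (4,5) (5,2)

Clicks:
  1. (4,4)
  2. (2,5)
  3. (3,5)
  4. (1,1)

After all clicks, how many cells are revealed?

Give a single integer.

Click 1 (4,4) count=1: revealed 1 new [(4,4)] -> total=1
Click 2 (2,5) count=0: revealed 6 new [(1,4) (1,5) (2,4) (2,5) (3,4) (3,5)] -> total=7
Click 3 (3,5) count=1: revealed 0 new [(none)] -> total=7
Click 4 (1,1) count=5: revealed 1 new [(1,1)] -> total=8

Answer: 8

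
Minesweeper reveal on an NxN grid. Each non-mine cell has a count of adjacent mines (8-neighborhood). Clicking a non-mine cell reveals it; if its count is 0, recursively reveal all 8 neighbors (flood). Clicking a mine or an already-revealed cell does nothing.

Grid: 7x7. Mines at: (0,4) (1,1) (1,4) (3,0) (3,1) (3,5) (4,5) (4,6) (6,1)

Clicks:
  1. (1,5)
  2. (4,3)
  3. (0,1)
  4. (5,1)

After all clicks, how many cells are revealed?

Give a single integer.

Answer: 22

Derivation:
Click 1 (1,5) count=2: revealed 1 new [(1,5)] -> total=1
Click 2 (4,3) count=0: revealed 19 new [(2,2) (2,3) (2,4) (3,2) (3,3) (3,4) (4,2) (4,3) (4,4) (5,2) (5,3) (5,4) (5,5) (5,6) (6,2) (6,3) (6,4) (6,5) (6,6)] -> total=20
Click 3 (0,1) count=1: revealed 1 new [(0,1)] -> total=21
Click 4 (5,1) count=1: revealed 1 new [(5,1)] -> total=22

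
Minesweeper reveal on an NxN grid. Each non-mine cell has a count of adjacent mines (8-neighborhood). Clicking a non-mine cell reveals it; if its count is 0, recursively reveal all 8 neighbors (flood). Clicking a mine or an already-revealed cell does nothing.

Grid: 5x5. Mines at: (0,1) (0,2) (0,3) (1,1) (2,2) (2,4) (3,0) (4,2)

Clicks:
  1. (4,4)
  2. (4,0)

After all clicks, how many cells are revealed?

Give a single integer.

Click 1 (4,4) count=0: revealed 4 new [(3,3) (3,4) (4,3) (4,4)] -> total=4
Click 2 (4,0) count=1: revealed 1 new [(4,0)] -> total=5

Answer: 5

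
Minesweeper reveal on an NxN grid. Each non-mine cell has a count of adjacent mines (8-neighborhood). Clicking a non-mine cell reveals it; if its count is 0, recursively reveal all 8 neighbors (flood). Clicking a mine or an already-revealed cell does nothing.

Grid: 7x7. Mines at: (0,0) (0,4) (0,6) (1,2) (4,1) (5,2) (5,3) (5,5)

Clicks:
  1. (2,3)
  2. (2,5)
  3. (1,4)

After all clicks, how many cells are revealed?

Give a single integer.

Click 1 (2,3) count=1: revealed 1 new [(2,3)] -> total=1
Click 2 (2,5) count=0: revealed 18 new [(1,3) (1,4) (1,5) (1,6) (2,2) (2,4) (2,5) (2,6) (3,2) (3,3) (3,4) (3,5) (3,6) (4,2) (4,3) (4,4) (4,5) (4,6)] -> total=19
Click 3 (1,4) count=1: revealed 0 new [(none)] -> total=19

Answer: 19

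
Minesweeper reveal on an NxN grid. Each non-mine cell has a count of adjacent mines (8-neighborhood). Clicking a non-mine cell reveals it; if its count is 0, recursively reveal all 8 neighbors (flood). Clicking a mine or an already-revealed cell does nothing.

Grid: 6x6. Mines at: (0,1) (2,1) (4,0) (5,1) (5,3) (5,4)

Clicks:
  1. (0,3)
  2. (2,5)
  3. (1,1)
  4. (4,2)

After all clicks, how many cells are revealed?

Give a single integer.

Click 1 (0,3) count=0: revealed 20 new [(0,2) (0,3) (0,4) (0,5) (1,2) (1,3) (1,4) (1,5) (2,2) (2,3) (2,4) (2,5) (3,2) (3,3) (3,4) (3,5) (4,2) (4,3) (4,4) (4,5)] -> total=20
Click 2 (2,5) count=0: revealed 0 new [(none)] -> total=20
Click 3 (1,1) count=2: revealed 1 new [(1,1)] -> total=21
Click 4 (4,2) count=2: revealed 0 new [(none)] -> total=21

Answer: 21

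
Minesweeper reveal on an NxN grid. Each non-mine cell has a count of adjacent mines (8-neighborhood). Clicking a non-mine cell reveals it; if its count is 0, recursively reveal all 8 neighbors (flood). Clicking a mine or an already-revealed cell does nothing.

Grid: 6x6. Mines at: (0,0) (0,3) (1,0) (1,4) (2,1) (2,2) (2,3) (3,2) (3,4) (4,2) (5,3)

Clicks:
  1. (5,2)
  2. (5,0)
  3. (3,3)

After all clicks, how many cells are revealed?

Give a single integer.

Click 1 (5,2) count=2: revealed 1 new [(5,2)] -> total=1
Click 2 (5,0) count=0: revealed 6 new [(3,0) (3,1) (4,0) (4,1) (5,0) (5,1)] -> total=7
Click 3 (3,3) count=5: revealed 1 new [(3,3)] -> total=8

Answer: 8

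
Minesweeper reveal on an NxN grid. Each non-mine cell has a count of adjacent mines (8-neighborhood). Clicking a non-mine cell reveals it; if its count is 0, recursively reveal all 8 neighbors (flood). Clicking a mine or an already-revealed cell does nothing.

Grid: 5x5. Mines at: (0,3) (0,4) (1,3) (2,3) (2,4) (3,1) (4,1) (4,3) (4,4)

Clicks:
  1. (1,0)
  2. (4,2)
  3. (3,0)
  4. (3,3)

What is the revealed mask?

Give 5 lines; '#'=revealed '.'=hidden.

Click 1 (1,0) count=0: revealed 9 new [(0,0) (0,1) (0,2) (1,0) (1,1) (1,2) (2,0) (2,1) (2,2)] -> total=9
Click 2 (4,2) count=3: revealed 1 new [(4,2)] -> total=10
Click 3 (3,0) count=2: revealed 1 new [(3,0)] -> total=11
Click 4 (3,3) count=4: revealed 1 new [(3,3)] -> total=12

Answer: ###..
###..
###..
#..#.
..#..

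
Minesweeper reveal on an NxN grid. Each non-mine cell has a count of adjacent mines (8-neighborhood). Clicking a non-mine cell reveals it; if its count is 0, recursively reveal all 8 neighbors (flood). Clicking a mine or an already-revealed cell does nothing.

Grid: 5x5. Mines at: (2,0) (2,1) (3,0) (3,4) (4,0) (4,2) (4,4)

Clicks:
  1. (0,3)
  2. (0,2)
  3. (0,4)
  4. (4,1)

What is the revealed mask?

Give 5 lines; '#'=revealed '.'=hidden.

Click 1 (0,3) count=0: revealed 13 new [(0,0) (0,1) (0,2) (0,3) (0,4) (1,0) (1,1) (1,2) (1,3) (1,4) (2,2) (2,3) (2,4)] -> total=13
Click 2 (0,2) count=0: revealed 0 new [(none)] -> total=13
Click 3 (0,4) count=0: revealed 0 new [(none)] -> total=13
Click 4 (4,1) count=3: revealed 1 new [(4,1)] -> total=14

Answer: #####
#####
..###
.....
.#...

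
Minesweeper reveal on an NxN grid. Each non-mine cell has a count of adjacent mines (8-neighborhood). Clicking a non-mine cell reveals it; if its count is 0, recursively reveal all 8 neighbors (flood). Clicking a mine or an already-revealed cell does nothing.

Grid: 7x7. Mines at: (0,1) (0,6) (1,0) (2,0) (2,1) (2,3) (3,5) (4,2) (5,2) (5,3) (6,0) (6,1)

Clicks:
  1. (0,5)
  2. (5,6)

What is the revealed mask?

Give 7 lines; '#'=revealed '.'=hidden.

Answer: .....#.
.......
.......
.......
....###
....###
....###

Derivation:
Click 1 (0,5) count=1: revealed 1 new [(0,5)] -> total=1
Click 2 (5,6) count=0: revealed 9 new [(4,4) (4,5) (4,6) (5,4) (5,5) (5,6) (6,4) (6,5) (6,6)] -> total=10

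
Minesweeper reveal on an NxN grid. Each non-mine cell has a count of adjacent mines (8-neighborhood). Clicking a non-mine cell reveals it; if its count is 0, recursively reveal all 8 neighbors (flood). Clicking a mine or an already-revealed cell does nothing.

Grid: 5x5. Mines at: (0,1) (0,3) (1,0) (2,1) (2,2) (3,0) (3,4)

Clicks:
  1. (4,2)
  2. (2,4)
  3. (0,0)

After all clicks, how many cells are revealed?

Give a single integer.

Click 1 (4,2) count=0: revealed 6 new [(3,1) (3,2) (3,3) (4,1) (4,2) (4,3)] -> total=6
Click 2 (2,4) count=1: revealed 1 new [(2,4)] -> total=7
Click 3 (0,0) count=2: revealed 1 new [(0,0)] -> total=8

Answer: 8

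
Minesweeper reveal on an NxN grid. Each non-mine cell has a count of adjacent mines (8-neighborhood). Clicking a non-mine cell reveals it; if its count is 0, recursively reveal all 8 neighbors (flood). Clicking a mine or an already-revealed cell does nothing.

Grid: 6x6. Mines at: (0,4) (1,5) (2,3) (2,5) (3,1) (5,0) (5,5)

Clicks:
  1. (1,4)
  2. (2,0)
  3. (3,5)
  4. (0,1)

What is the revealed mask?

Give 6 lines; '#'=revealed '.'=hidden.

Answer: ####..
#####.
###...
.....#
......
......

Derivation:
Click 1 (1,4) count=4: revealed 1 new [(1,4)] -> total=1
Click 2 (2,0) count=1: revealed 1 new [(2,0)] -> total=2
Click 3 (3,5) count=1: revealed 1 new [(3,5)] -> total=3
Click 4 (0,1) count=0: revealed 10 new [(0,0) (0,1) (0,2) (0,3) (1,0) (1,1) (1,2) (1,3) (2,1) (2,2)] -> total=13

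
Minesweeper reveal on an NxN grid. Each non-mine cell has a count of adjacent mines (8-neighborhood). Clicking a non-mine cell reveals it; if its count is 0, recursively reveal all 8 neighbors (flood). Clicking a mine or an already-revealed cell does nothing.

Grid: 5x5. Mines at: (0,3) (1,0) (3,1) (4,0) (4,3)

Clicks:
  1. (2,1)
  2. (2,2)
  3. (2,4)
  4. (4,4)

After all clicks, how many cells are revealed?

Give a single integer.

Answer: 11

Derivation:
Click 1 (2,1) count=2: revealed 1 new [(2,1)] -> total=1
Click 2 (2,2) count=1: revealed 1 new [(2,2)] -> total=2
Click 3 (2,4) count=0: revealed 8 new [(1,2) (1,3) (1,4) (2,3) (2,4) (3,2) (3,3) (3,4)] -> total=10
Click 4 (4,4) count=1: revealed 1 new [(4,4)] -> total=11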